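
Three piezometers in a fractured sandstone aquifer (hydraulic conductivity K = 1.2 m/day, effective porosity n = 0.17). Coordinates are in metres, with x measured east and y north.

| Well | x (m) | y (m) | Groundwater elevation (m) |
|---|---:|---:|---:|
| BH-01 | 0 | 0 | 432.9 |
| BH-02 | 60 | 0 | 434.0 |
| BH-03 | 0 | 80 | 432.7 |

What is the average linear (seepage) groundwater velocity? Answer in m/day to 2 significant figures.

∂h/∂x = (434.0 − 432.9) / (60 − 0) = +0.01833
∂h/∂y = (432.7 − 432.9) / (80 − 0) = -0.002500
|∇h| = √(0.01833² + -0.002500²) = 0.0185
Seepage velocity v = K·i/n = 1.2 × 0.0185 / 0.17 = 0.1306 m/day.

0.13 m/day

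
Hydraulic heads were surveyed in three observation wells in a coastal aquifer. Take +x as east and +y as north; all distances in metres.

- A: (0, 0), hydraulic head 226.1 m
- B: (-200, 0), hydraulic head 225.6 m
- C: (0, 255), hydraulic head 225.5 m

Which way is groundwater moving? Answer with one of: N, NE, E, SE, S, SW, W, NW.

NW

∂h/∂x = (225.6 − 226.1) / (-200 − 0) = +0.002500
∂h/∂y = (225.5 − 226.1) / (255 − 0) = -0.002353
Flow = −∇h = (-0.002500 east, +0.002353 north), which points northwest.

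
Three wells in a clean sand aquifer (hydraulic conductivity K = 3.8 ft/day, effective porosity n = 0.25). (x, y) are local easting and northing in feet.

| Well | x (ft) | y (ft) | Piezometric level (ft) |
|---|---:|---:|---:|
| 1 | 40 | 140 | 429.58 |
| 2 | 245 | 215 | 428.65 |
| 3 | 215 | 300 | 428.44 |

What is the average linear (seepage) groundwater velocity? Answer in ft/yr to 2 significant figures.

27 ft/yr

Taking 1 as reference: 2−1 = (205, 75, -0.93); 3−1 = (175, 160, -1.14).
Solve a·Δx + b·Δy = Δh: det = 205·160 − 175·75 = 19675.
∂h/∂x = [(-0.93)·160 − (-1.14)·75] / 19675 = -0.003217
∂h/∂y = [205·(-1.14) − 175·(-0.93)] / 19675 = -0.003606
|∇h| = √(-0.003217² + -0.003606²) = 0.004832
Seepage velocity v = K·i/n = 3.8 × 0.004832 / 0.25 = 0.07345 ft/day = 26.83 ft/yr.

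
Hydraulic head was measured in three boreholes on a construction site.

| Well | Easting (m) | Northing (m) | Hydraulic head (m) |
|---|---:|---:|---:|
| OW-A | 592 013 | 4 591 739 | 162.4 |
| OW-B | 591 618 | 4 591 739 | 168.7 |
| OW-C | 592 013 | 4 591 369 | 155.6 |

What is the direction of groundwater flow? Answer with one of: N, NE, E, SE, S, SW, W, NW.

SE

∂h/∂x = (168.7 − 162.4) / (591618 − 592013) = -0.01595
∂h/∂y = (155.6 − 162.4) / (4591369 − 4591739) = +0.01838
Flow = −∇h = (+0.01595 east, -0.01838 north), which points southeast.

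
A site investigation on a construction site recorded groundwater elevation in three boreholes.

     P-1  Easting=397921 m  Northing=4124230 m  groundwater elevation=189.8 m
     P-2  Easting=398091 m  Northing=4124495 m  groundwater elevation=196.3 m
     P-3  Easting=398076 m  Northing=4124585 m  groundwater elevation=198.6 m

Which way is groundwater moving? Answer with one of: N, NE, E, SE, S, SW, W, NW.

Three-point gradient (reference P-1): Δ to P-2 = (170, 265, +6.5), Δ to P-3 = (155, 355, +8.8).
∂h/∂x = -0.001271, ∂h/∂y = +0.02534 (det = 19275).
Flow = −∇h = (+0.001271 east, -0.02534 north), which points south.

S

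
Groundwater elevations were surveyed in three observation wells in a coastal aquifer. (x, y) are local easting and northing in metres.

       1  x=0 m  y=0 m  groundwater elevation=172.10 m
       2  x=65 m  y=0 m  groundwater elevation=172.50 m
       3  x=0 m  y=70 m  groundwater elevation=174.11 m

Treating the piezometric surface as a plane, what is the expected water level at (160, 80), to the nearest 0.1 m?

∂h/∂x = (172.50 − 172.10) / (65 − 0) = +0.006154
∂h/∂y = (174.11 − 172.10) / (70 − 0) = +0.02871
h(160, 80) = 172.10 + (+0.006154)·(160) + (+0.02871)·(80) = 172.10 +0.985 +2.297 = 175.382 m.

175.4 m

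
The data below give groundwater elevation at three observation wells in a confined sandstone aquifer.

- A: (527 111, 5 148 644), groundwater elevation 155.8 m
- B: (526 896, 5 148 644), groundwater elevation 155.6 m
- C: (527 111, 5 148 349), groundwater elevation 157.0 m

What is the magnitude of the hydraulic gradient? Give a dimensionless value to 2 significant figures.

0.0042

∂h/∂x = (155.6 − 155.8) / (526896 − 527111) = +0.0009302
∂h/∂y = (157.0 − 155.8) / (5148349 − 5148644) = -0.004068
|∇h| = √(0.0009302² + -0.004068²) = 0.004173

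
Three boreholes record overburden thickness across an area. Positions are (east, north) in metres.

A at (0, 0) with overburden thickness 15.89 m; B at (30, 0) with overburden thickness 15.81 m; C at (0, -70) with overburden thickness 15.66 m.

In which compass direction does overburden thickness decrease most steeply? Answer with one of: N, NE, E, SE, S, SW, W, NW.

∂d/∂x = (15.81 − 15.89) / (30 − 0) = -0.002667
∂d/∂y = (15.66 − 15.89) / (-70 − 0) = +0.003286
Steepest decrease is along −∇f = (+0.002667 E, -0.003286 N) → southeast.

SE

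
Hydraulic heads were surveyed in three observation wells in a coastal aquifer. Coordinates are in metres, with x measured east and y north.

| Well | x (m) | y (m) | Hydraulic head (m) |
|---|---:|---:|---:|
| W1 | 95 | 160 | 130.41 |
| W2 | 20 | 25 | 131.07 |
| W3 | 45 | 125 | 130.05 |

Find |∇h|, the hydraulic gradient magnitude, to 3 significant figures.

With h = a·x + b·y + c and W1 as origin, the differences give:
  (-75)·a + (-135)·b = +0.66
  (-50)·a + (-35)·b = -0.36
Eliminate b (×(-35) and ×(-135), subtract): -4125·a = -71.700 → a = ∂h/∂x = +0.01738
Back-substitute: b = ∂h/∂y = -0.01455.
|∇h| = √(0.01738² + -0.01455²) = 0.02267

0.0227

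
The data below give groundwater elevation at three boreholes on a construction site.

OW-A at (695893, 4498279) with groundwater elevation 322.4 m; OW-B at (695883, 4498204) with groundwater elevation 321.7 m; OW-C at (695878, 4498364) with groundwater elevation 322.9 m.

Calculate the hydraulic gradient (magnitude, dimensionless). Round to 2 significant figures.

Taking OW-A as reference: OW-B−OW-A = (-10, -75, -0.7); OW-C−OW-A = (-15, 85, +0.5).
Solve a·Δx + b·Δy = Δh: det = (-10)·85 − (-15)·(-75) = -1975.
∂h/∂x = [(-0.7)·85 − (+0.5)·(-75)] / -1975 = +0.01114
∂h/∂y = [(-10)·(+0.5) − (-15)·(-0.7)] / -1975 = +0.007848
|∇h| = √(0.01114² + 0.007848²) = 0.01363

0.014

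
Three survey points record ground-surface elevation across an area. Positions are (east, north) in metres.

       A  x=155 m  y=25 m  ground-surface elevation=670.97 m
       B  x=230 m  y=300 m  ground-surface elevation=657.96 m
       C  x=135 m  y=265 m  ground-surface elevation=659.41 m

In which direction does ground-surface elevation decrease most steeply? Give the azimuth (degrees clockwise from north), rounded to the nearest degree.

357°

With z = a·x + b·y + c and A as origin, the differences give:
  75·a + 275·b = -13.01
  (-20)·a + 240·b = -11.56
Eliminate b (×240 and ×275, subtract): 23500·a = 56.600 → a = ∂z/∂x = +0.002409
Back-substitute: b = ∂z/∂y = -0.04797.
Steepest decrease is along −∇f: components (-0.002409 E, +0.04797 N).
Azimuth = atan2(-0.002409, +0.04797) = 357.1° ≈ 357°.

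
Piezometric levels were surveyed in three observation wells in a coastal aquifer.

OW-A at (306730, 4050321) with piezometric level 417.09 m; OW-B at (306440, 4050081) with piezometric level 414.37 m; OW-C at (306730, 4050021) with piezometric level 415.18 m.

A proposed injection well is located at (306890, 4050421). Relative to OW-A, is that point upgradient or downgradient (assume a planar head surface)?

Differences from OW-A: to OW-B (Δx, Δy, Δh) = (-290, -240, -2.72); to OW-C = (0, -300, -1.91).
Determinant of the coordinate differences = (-290)·(-300) − 0·(-240) = 87000.
∂h/∂x = [(-2.72)·(-300) − (-1.91)·(-240)] / 87000 = +0.004110
∂h/∂y = [(-290)·(-1.91) − 0·(-2.72)] / 87000 = +0.006367
Head at (306890, 4050421) = 417.09 + (+0.004110)·(160) + (+0.006367)·(100) = 418.38 m.
That is higher than the 417.09 m at OW-A, so the point is upgradient.

upgradient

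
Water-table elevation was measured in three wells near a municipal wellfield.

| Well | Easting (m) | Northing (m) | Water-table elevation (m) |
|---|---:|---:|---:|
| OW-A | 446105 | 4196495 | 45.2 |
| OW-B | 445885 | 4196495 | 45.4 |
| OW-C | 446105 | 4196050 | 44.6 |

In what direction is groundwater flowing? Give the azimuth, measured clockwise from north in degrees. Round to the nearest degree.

∂h/∂x = (45.4 − 45.2) / (445885 − 446105) = -0.0009091
∂h/∂y = (44.6 − 45.2) / (4196050 − 4196495) = +0.001348
Flow direction (−∇h) has components (+0.0009091 E, -0.001348 N).
Azimuth = atan2(E, N) = atan2(+0.0009091, -0.001348) = 146.0° ≈ 146°.

146°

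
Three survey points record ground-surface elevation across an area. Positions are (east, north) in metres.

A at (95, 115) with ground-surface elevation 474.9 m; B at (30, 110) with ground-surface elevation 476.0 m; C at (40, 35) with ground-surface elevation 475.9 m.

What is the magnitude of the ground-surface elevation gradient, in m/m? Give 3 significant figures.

0.0169 m/m

Differences from A: to B (Δx, Δy, Δh) = (-65, -5, +1.1); to C = (-55, -80, +1.0).
Solve a·Δx + b·Δy = Δz: det = (-65)·(-80) − (-55)·(-5) = 4925.
∂z/∂x = [(+1.1)·(-80) − (+1.0)·(-5)] / 4925 = -0.01685
∂z/∂y = [(-65)·(+1.0) − (-55)·(+1.1)] / 4925 = -0.0009137
|∇f| = √(-0.01685² + -0.0009137²) = 0.01687 m/m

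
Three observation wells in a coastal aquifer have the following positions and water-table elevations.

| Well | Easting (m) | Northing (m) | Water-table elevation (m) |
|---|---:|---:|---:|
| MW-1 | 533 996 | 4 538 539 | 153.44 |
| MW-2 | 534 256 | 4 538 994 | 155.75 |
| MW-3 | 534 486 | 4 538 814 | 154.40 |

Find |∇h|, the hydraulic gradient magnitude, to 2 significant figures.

0.0060

With h = a·x + b·y + c and MW-1 as origin, the differences give:
  260·a + 455·b = +2.31
  490·a + 275·b = +0.96
Eliminate b (×275 and ×455, subtract): -151450·a = 198.450 → a = ∂h/∂x = -0.001310
Back-substitute: b = ∂h/∂y = +0.005826.
|∇h| = √(-0.001310² + 0.005826²) = 0.005971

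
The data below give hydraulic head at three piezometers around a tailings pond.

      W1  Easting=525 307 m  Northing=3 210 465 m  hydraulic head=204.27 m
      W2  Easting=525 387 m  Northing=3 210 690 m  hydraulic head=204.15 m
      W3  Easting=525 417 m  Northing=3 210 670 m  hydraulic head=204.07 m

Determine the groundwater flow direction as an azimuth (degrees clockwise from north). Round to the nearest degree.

Taking W1 as reference: W2−W1 = (80, 225, -0.12); W3−W1 = (110, 205, -0.20).
Solve a·Δx + b·Δy = Δh: det = 80·205 − 110·225 = -8350.
∂h/∂x = [(-0.12)·205 − (-0.20)·225] / -8350 = -0.002443
∂h/∂y = [80·(-0.20) − 110·(-0.12)] / -8350 = +0.0003353
Flow direction (−∇h) has components (+0.002443 E, -0.0003353 N).
Azimuth = atan2(E, N) = atan2(+0.002443, -0.0003353) = 97.8° ≈ 098°.

098°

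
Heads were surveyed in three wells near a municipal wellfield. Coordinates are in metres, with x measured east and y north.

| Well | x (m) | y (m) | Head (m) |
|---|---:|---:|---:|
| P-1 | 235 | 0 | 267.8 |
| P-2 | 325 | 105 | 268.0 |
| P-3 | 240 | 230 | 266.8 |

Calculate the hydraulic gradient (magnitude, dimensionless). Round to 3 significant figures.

0.00874

Differences from P-1: to P-2 (Δx, Δy, Δh) = (90, 105, +0.2); to P-3 = (5, 230, -1.0).
Determinant of the coordinate differences = 90·230 − 5·105 = 20175.
∂h/∂x = [(+0.2)·230 − (-1.0)·105] / 20175 = +0.007485
∂h/∂y = [90·(-1.0) − 5·(+0.2)] / 20175 = -0.004511
|∇h| = √(0.007485² + -0.004511²) = 0.008739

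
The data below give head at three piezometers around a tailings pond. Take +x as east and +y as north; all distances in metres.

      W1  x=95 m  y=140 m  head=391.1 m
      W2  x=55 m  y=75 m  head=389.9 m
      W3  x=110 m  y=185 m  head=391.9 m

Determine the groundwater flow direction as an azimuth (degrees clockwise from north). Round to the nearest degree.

188°

With h = a·x + b·y + c and W1 as origin, the differences give:
  (-40)·a + (-65)·b = -1.2
  15·a + 45·b = +0.8
Eliminate b (×45 and ×(-65), subtract): -825·a = -2.00 → a = ∂h/∂x = +0.002424
Back-substitute: b = ∂h/∂y = +0.01697.
Flow direction (−∇h) has components (-0.002424 E, -0.01697 N).
Azimuth = atan2(E, N) = atan2(-0.002424, -0.01697) = 188.1° ≈ 188°.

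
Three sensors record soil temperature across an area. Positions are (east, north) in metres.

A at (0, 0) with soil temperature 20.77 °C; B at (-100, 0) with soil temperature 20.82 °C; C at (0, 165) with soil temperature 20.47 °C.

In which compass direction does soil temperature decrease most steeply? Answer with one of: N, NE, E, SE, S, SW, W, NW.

∂T/∂x = (20.82 − 20.77) / (-100 − 0) = -0.0005000
∂T/∂y = (20.47 − 20.77) / (165 − 0) = -0.001818
Steepest decrease is along −∇f = (+0.0005000 E, +0.001818 N) → north.

N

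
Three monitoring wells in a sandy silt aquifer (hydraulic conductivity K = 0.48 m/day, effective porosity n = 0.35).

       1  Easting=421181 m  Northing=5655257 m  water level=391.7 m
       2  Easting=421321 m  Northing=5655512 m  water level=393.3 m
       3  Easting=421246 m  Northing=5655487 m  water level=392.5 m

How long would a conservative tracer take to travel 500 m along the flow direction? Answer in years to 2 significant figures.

95 years

Taking 1 as reference: 2−1 = (140, 255, +1.6); 3−1 = (65, 230, +0.8).
Determinant of the coordinate differences = 140·230 − 65·255 = 15625.
∂h/∂x = [(+1.6)·230 − (+0.8)·255] / 15625 = +0.01050
∂h/∂y = [140·(+0.8) − 65·(+1.6)] / 15625 = +0.0005120
|∇h| = √(0.01050² + 0.0005120²) = 0.01051
Seepage velocity v = K·i/n = 0.48 × 0.01051 / 0.35 = 0.01441 m/day.
t = 500 / 0.01441 = 3.47e+04 days = 95 years.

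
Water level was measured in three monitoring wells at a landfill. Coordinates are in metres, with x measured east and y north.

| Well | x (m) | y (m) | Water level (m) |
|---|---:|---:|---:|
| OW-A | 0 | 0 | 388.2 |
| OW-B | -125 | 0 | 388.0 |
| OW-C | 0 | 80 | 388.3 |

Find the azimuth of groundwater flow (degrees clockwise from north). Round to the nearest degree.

232°

∂h/∂x = (388.0 − 388.2) / (-125 − 0) = +0.001600
∂h/∂y = (388.3 − 388.2) / (80 − 0) = +0.001250
Flow direction (−∇h) has components (-0.001600 E, -0.001250 N).
Azimuth = atan2(E, N) = atan2(-0.001600, -0.001250) = 232.0° ≈ 232°.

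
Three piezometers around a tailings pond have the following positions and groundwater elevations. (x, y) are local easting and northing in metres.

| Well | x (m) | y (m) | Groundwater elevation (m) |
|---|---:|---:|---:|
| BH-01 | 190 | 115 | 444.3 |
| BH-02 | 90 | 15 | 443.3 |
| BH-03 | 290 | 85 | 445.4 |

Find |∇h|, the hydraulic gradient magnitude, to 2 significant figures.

Differences from BH-01: to BH-02 (Δx, Δy, Δh) = (-100, -100, -1.0); to BH-03 = (100, -30, +1.1).
Determinant of the coordinate differences = (-100)·(-30) − 100·(-100) = 13000.
∂h/∂x = [(-1.0)·(-30) − (+1.1)·(-100)] / 13000 = +0.01077
∂h/∂y = [(-100)·(+1.1) − 100·(-1.0)] / 13000 = -0.0007692
|∇h| = √(0.01077² + -0.0007692²) = 0.0108

0.011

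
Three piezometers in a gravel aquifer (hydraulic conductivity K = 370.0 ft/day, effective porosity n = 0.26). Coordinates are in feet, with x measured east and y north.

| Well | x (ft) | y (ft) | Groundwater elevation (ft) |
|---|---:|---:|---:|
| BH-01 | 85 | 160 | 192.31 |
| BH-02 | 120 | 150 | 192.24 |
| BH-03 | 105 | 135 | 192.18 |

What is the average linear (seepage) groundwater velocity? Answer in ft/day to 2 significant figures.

6.7 ft/day

Taking BH-01 as reference: BH-02−BH-01 = (35, -10, -0.07); BH-03−BH-01 = (20, -25, -0.13).
Determinant of the coordinate differences = 35·(-25) − 20·(-10) = -675.
∂h/∂x = [(-0.07)·(-25) − (-0.13)·(-10)] / -675 = -0.0006667
∂h/∂y = [35·(-0.13) − 20·(-0.07)] / -675 = +0.004667
|∇h| = √(-0.0006667² + 0.004667²) = 0.004714
Seepage velocity v = K·i/n = 370.0 × 0.004714 / 0.26 = 6.708 ft/day.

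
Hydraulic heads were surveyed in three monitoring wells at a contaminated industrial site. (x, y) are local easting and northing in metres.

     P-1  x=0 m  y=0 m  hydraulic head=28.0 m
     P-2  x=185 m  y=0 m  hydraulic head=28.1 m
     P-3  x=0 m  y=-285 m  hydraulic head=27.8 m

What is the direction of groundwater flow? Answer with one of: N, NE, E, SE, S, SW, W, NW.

∂h/∂x = (28.1 − 28.0) / (185 − 0) = +0.0005405
∂h/∂y = (27.8 − 28.0) / (-285 − 0) = +0.0007018
Flow = −∇h = (-0.0005405 east, -0.0007018 north), which points southwest.

SW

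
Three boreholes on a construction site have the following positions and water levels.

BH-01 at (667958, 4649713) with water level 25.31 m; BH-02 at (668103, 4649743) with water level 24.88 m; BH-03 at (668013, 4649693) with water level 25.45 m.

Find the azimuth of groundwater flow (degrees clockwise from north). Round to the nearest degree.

006°

Taking BH-01 as reference: BH-02−BH-01 = (145, 30, -0.43); BH-03−BH-01 = (55, -20, +0.14).
Determinant of the coordinate differences = 145·(-20) − 55·30 = -4550.
∂h/∂x = [(-0.43)·(-20) − (+0.14)·30] / -4550 = -0.0009670
∂h/∂y = [145·(+0.14) − 55·(-0.43)] / -4550 = -0.009659
Flow direction (−∇h) has components (+0.0009670 E, +0.009659 N).
Azimuth = atan2(E, N) = atan2(+0.0009670, +0.009659) = 5.7° ≈ 006°.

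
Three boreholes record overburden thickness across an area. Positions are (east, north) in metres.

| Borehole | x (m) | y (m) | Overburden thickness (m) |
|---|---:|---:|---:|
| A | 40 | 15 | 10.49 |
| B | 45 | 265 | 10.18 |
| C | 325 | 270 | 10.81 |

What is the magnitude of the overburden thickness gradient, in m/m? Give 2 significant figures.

0.0026 m/m

With d = a·x + b·y + c and A as origin, the differences give:
  5·a + 250·b = -0.31
  285·a + 255·b = +0.32
Eliminate b (×255 and ×250, subtract): -69975·a = -159.050 → a = ∂d/∂x = +0.002273
Back-substitute: b = ∂d/∂y = -0.001285.
|∇f| = √(0.002273² + -0.001285²) = 0.002611 m/m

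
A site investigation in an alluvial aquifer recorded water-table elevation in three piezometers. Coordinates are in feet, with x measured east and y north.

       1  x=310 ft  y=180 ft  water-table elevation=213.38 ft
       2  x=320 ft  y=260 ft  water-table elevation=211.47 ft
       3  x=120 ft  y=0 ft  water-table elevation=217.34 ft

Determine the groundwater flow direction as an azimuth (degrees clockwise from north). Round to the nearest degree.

Differences from 1: to 2 (Δx, Δy, Δh) = (10, 80, -1.91); to 3 = (-190, -180, +3.96).
Solve a·Δx + b·Δy = Δh: det = 10·(-180) − (-190)·80 = 13400.
∂h/∂x = [(-1.91)·(-180) − (+3.96)·80] / 13400 = +0.002015
∂h/∂y = [10·(+3.96) − (-190)·(-1.91)] / 13400 = -0.02413
Flow direction (−∇h) has components (-0.002015 E, +0.02413 N).
Azimuth = atan2(E, N) = atan2(-0.002015, +0.02413) = 355.2° ≈ 355°.

355°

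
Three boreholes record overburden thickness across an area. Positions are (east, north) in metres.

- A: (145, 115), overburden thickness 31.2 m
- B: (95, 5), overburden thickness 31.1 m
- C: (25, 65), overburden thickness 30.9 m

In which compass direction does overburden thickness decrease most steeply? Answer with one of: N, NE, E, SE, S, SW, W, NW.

W

Three-point gradient (reference A): Δ to B = (-50, -110, -0.1), Δ to C = (-120, -50, -0.3).
∂d/∂x = +0.002617, ∂d/∂y = -0.0002804 (det = -10700).
Steepest decrease is along −∇f = (-0.002617 E, +0.0002804 N) → west.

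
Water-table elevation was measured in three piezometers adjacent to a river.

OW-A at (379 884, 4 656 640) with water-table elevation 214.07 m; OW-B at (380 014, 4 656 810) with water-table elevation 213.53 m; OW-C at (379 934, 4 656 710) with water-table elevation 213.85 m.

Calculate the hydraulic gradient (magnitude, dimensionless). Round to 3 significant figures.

With h = a·x + b·y + c and OW-A as origin, the differences give:
  130·a + 170·b = -0.54
  50·a + 70·b = -0.22
Eliminate b (×70 and ×170, subtract): 600·a = -0.400 → a = ∂h/∂x = -0.0006667
Back-substitute: b = ∂h/∂y = -0.002667.
|∇h| = √(-0.0006667² + -0.002667²) = 0.002749

0.00275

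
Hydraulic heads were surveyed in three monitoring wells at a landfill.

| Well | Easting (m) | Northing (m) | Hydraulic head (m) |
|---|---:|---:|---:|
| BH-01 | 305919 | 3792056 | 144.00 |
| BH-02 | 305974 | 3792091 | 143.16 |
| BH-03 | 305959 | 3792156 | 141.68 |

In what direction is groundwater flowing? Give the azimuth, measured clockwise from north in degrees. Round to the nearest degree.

Three-point gradient (reference BH-01): Δ to BH-02 = (55, 35, -0.84), Δ to BH-03 = (40, 100, -2.32).
∂h/∂x = -0.0006829, ∂h/∂y = -0.02293 (det = 4100).
Flow direction (−∇h) has components (+0.0006829 E, +0.02293 N).
Azimuth = atan2(E, N) = atan2(+0.0006829, +0.02293) = 1.7° ≈ 002°.

002°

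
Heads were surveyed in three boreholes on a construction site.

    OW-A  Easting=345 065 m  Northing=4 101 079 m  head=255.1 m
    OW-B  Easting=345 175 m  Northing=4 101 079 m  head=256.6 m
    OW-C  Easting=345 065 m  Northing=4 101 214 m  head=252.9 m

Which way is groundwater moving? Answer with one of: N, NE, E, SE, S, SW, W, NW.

NW

∂h/∂x = (256.6 − 255.1) / (345175 − 345065) = +0.01364
∂h/∂y = (252.9 − 255.1) / (4101214 − 4101079) = -0.01630
Flow = −∇h = (-0.01364 east, +0.01630 north), which points northwest.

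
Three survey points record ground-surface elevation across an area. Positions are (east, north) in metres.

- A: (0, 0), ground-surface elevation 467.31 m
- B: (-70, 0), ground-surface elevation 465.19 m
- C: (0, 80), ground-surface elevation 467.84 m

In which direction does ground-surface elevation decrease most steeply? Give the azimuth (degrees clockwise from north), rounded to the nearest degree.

258°

∂z/∂x = (465.19 − 467.31) / (-70 − 0) = +0.03029
∂z/∂y = (467.84 − 467.31) / (80 − 0) = +0.006625
Steepest decrease is along −∇f: components (-0.03029 E, -0.006625 N).
Azimuth = atan2(-0.03029, -0.006625) = 257.7° ≈ 258°.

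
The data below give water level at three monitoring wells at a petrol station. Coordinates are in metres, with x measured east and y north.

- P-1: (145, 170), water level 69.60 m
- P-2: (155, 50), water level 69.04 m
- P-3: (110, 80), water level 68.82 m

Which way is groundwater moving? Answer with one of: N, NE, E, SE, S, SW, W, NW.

Differences from P-1: to P-2 (Δx, Δy, Δh) = (10, -120, -0.56); to P-3 = (-35, -90, -0.78).
Solve a·Δx + b·Δy = Δh: det = 10·(-90) − (-35)·(-120) = -5100.
∂h/∂x = [(-0.56)·(-90) − (-0.78)·(-120)] / -5100 = +0.008471
∂h/∂y = [10·(-0.78) − (-35)·(-0.56)] / -5100 = +0.005373
Flow = −∇h = (-0.008471 east, -0.005373 north), which points southwest.

SW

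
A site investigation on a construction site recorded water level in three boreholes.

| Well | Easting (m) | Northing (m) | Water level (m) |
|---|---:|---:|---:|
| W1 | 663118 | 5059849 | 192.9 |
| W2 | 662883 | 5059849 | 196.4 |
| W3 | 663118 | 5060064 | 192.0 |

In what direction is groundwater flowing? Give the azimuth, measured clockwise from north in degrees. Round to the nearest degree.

∂h/∂x = (196.4 − 192.9) / (662883 − 663118) = -0.01489
∂h/∂y = (192.0 − 192.9) / (5060064 − 5059849) = -0.004186
Flow direction (−∇h) has components (+0.01489 E, +0.004186 N).
Azimuth = atan2(E, N) = atan2(+0.01489, +0.004186) = 74.3° ≈ 074°.

074°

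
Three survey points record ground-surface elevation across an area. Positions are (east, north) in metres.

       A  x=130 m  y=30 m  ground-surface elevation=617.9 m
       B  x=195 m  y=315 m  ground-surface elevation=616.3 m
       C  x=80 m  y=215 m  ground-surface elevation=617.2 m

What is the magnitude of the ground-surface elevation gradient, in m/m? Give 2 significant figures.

Taking A as reference: B−A = (65, 285, -1.6); C−A = (-50, 185, -0.7).
Solve a·Δx + b·Δy = Δz: det = 65·185 − (-50)·285 = 26275.
∂z/∂x = [(-1.6)·185 − (-0.7)·285] / 26275 = -0.003673
∂z/∂y = [65·(-0.7) − (-50)·(-1.6)] / 26275 = -0.004776
|∇f| = √(-0.003673² + -0.004776²) = 0.006025 m/m

0.0060 m/m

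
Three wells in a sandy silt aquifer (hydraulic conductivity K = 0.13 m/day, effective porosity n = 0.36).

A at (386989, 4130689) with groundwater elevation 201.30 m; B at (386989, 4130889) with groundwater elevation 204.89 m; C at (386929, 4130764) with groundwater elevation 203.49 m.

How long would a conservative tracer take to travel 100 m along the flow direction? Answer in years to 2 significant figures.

33 years

Differences from A: to B (Δx, Δy, Δh) = (0, 200, +3.59); to C = (-60, 75, +2.19).
Determinant of the coordinate differences = 0·75 − (-60)·200 = 12000.
∂h/∂x = [(+3.59)·75 − (+2.19)·200] / 12000 = -0.01406
∂h/∂y = [0·(+2.19) − (-60)·(+3.59)] / 12000 = +0.01795
|∇h| = √(-0.01406² + 0.01795²) = 0.0228
Seepage velocity v = K·i/n = 0.13 × 0.0228 / 0.36 = 0.008233 m/day.
t = 100 / 0.008233 = 1.215e+04 days = 33.3 years.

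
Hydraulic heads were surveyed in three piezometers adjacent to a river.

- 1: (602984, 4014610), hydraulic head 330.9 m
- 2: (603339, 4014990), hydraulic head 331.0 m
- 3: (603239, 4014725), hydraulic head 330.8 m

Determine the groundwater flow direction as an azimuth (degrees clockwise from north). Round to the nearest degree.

141°

Differences from 1: to 2 (Δx, Δy, Δh) = (355, 380, +0.1); to 3 = (255, 115, -0.1).
Determinant of the coordinate differences = 355·115 − 255·380 = -56075.
∂h/∂x = [(+0.1)·115 − (-0.1)·380] / -56075 = -0.0008827
∂h/∂y = [355·(-0.1) − 255·(+0.1)] / -56075 = +0.001088
Flow direction (−∇h) has components (+0.0008827 E, -0.001088 N).
Azimuth = atan2(E, N) = atan2(+0.0008827, -0.001088) = 140.9° ≈ 141°.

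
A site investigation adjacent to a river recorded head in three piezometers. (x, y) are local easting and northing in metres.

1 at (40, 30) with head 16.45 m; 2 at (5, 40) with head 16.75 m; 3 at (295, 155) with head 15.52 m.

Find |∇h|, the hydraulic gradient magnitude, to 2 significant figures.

Differences from 1: to 2 (Δx, Δy, Δh) = (-35, 10, +0.30); to 3 = (255, 125, -0.93).
Determinant of the coordinate differences = (-35)·125 − 255·10 = -6925.
∂h/∂x = [(+0.30)·125 − (-0.93)·10] / -6925 = -0.006758
∂h/∂y = [(-35)·(-0.93) − 255·(+0.30)] / -6925 = +0.006347
|∇h| = √(-0.006758² + 0.006347²) = 0.009271

0.0093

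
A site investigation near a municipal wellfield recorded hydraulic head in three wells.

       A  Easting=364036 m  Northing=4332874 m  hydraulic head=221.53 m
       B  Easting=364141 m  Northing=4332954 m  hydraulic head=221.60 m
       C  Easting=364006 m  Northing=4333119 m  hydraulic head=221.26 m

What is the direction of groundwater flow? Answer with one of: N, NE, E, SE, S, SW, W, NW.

NW

With h = a·x + b·y + c and A as origin, the differences give:
  105·a + 80·b = +0.07
  (-30)·a + 245·b = -0.27
Eliminate b (×245 and ×80, subtract): 28125·a = 38.750 → a = ∂h/∂x = +0.001378
Back-substitute: b = ∂h/∂y = -0.0009333.
Flow = −∇h = (-0.001378 east, +0.0009333 north), which points northwest.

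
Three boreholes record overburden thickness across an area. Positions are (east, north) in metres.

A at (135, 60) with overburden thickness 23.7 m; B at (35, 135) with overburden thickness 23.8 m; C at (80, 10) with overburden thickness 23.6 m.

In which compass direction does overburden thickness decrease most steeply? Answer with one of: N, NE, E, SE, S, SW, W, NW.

Differences from A: to B (Δx, Δy, Δh) = (-100, 75, +0.1); to C = (-55, -50, -0.1).
Determinant of the coordinate differences = (-100)·(-50) − (-55)·75 = 9125.
∂d/∂x = [(+0.1)·(-50) − (-0.1)·75] / 9125 = +0.0002740
∂d/∂y = [(-100)·(-0.1) − (-55)·(+0.1)] / 9125 = +0.001699
Steepest decrease is along −∇f = (-0.0002740 E, -0.001699 N) → south.

S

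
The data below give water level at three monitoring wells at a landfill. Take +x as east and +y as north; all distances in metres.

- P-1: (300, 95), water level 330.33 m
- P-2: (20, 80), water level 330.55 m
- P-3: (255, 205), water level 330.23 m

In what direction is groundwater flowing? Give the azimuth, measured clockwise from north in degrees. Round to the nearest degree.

031°

Taking P-1 as reference: P-2−P-1 = (-280, -15, +0.22); P-3−P-1 = (-45, 110, -0.10).
Solve a·Δx + b·Δy = Δh: det = (-280)·110 − (-45)·(-15) = -31475.
∂h/∂x = [(+0.22)·110 − (-0.10)·(-15)] / -31475 = -0.0007212
∂h/∂y = [(-280)·(-0.10) − (-45)·(+0.22)] / -31475 = -0.001204
Flow direction (−∇h) has components (+0.0007212 E, +0.001204 N).
Azimuth = atan2(E, N) = atan2(+0.0007212, +0.001204) = 30.9° ≈ 031°.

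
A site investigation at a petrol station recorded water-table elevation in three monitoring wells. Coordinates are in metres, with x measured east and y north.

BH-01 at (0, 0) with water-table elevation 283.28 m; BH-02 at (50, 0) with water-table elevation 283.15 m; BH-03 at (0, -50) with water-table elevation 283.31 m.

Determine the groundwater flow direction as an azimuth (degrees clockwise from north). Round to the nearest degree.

∂h/∂x = (283.15 − 283.28) / (50 − 0) = -0.002600
∂h/∂y = (283.31 − 283.28) / (-50 − 0) = -0.0006000
Flow direction (−∇h) has components (+0.002600 E, +0.0006000 N).
Azimuth = atan2(E, N) = atan2(+0.002600, +0.0006000) = 77.0° ≈ 077°.

077°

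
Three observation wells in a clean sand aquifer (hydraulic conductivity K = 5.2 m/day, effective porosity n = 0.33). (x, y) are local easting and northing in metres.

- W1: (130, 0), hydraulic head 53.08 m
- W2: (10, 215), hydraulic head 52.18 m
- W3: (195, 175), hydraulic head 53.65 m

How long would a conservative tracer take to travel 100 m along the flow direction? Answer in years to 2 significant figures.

With h = a·x + b·y + c and W1 as origin, the differences give:
  (-120)·a + 215·b = -0.90
  65·a + 175·b = +0.57
Eliminate b (×175 and ×215, subtract): -34975·a = -280.050 → a = ∂h/∂x = +0.008007
Back-substitute: b = ∂h/∂y = +0.0002831.
|∇h| = √(0.008007² + 0.0002831²) = 0.008012
Seepage velocity v = K·i/n = 5.2 × 0.008012 / 0.33 = 0.1262 m/day.
t = 100 / 0.1262 = 792.4 days = 2.17 years.

2.2 years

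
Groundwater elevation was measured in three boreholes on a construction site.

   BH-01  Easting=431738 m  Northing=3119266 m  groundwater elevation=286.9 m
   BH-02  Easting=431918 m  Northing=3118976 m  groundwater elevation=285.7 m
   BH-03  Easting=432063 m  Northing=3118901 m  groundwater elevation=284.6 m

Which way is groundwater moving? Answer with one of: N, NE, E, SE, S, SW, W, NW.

Differences from BH-01: to BH-02 (Δx, Δy, Δh) = (180, -290, -1.2); to BH-03 = (325, -365, -2.3).
Determinant of the coordinate differences = 180·(-365) − 325·(-290) = 28550.
∂h/∂x = [(-1.2)·(-365) − (-2.3)·(-290)] / 28550 = -0.008021
∂h/∂y = [180·(-2.3) − 325·(-1.2)] / 28550 = -0.0008406
Flow = −∇h = (+0.008021 east, +0.0008406 north), which points east.

E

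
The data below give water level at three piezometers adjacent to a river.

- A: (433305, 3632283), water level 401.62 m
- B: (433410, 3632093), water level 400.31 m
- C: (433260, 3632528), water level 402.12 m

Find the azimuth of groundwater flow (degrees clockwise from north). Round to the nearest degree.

Differences from A: to B (Δx, Δy, Δh) = (105, -190, -1.31); to C = (-45, 245, +0.50).
Solve a·Δx + b·Δy = Δh: det = 105·245 − (-45)·(-190) = 17175.
∂h/∂x = [(-1.31)·245 − (+0.50)·(-190)] / 17175 = -0.01316
∂h/∂y = [105·(+0.50) − (-45)·(-1.31)] / 17175 = -0.0003755
Flow direction (−∇h) has components (+0.01316 E, +0.0003755 N).
Azimuth = atan2(E, N) = atan2(+0.01316, +0.0003755) = 88.4° ≈ 088°.

088°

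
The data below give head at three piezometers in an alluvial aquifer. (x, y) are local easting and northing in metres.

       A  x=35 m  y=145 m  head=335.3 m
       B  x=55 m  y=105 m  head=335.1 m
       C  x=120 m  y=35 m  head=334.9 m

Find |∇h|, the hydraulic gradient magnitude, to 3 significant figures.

0.00901

Taking A as reference: B−A = (20, -40, -0.2); C−A = (85, -110, -0.4).
Determinant of the coordinate differences = 20·(-110) − 85·(-40) = 1200.
∂h/∂x = [(-0.2)·(-110) − (-0.4)·(-40)] / 1200 = +0.005000
∂h/∂y = [20·(-0.4) − 85·(-0.2)] / 1200 = +0.007500
|∇h| = √(0.005000² + 0.007500²) = 0.009014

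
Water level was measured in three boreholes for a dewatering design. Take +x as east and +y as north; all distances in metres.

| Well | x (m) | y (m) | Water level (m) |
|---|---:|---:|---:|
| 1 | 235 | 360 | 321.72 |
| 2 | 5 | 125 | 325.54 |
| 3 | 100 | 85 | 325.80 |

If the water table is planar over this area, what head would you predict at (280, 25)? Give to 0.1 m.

Differences from 1: to 2 (Δx, Δy, Δh) = (-230, -235, +3.82); to 3 = (-135, -275, +4.08).
Determinant of the coordinate differences = (-230)·(-275) − (-135)·(-235) = 31525.
∂h/∂x = [(+3.82)·(-275) − (+4.08)·(-235)] / 31525 = -0.002909
∂h/∂y = [(-230)·(+4.08) − (-135)·(+3.82)] / 31525 = -0.01341
h(280, 25) = 321.72 + (-0.002909)·(45) + (-0.01341)·(-335) = 321.72 -0.131 +4.492 = 326.081 m.

326.1 m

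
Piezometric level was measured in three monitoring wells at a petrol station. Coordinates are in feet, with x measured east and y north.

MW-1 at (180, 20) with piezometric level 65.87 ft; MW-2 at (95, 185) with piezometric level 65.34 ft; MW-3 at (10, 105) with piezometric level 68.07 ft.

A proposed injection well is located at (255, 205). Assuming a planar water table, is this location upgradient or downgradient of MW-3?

Three-point gradient (reference MW-1): Δ to MW-2 = (-85, 165, -0.53), Δ to MW-3 = (-170, 85, +2.20).
∂h/∂x = -0.01959, ∂h/∂y = -0.01331 (det = 20825).
Head at (255, 205) = 65.87 + (-0.01959)·(75) + (-0.01331)·(185) = 61.94 ft.
That is lower than the 68.07 ft at MW-3, so the point is downgradient.

downgradient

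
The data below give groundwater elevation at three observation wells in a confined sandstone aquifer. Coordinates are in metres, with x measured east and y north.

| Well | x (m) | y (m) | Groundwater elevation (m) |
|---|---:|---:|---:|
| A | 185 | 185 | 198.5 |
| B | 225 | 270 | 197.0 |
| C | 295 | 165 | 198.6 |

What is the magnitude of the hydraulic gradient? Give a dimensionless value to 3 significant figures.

Differences from A: to B (Δx, Δy, Δh) = (40, 85, -1.5); to C = (110, -20, +0.1).
Determinant of the coordinate differences = 40·(-20) − 110·85 = -10150.
∂h/∂x = [(-1.5)·(-20) − (+0.1)·85] / -10150 = -0.002118
∂h/∂y = [40·(+0.1) − 110·(-1.5)] / -10150 = -0.01665
|∇h| = √(-0.002118² + -0.01665²) = 0.01678

0.0168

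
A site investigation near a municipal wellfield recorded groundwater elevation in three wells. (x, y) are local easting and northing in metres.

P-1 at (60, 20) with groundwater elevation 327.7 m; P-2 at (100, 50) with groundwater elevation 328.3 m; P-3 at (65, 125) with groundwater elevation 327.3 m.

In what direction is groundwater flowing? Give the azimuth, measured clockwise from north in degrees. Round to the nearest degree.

Differences from P-1: to P-2 (Δx, Δy, Δh) = (40, 30, +0.6); to P-3 = (5, 105, -0.4).
Solve a·Δx + b·Δy = Δh: det = 40·105 − 5·30 = 4050.
∂h/∂x = [(+0.6)·105 − (-0.4)·30] / 4050 = +0.01852
∂h/∂y = [40·(-0.4) − 5·(+0.6)] / 4050 = -0.004691
Flow direction (−∇h) has components (-0.01852 E, +0.004691 N).
Azimuth = atan2(E, N) = atan2(-0.01852, +0.004691) = 284.2° ≈ 284°.

284°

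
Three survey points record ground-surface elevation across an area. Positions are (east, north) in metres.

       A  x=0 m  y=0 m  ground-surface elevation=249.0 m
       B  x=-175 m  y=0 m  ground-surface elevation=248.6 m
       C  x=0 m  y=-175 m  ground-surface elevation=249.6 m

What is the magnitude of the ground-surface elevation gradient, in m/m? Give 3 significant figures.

∂z/∂x = (248.6 − 249.0) / (-175 − 0) = +0.002286
∂z/∂y = (249.6 − 249.0) / (-175 − 0) = -0.003429
|∇f| = √(0.002286² + -0.003429²) = 0.004121 m/m

0.00412 m/m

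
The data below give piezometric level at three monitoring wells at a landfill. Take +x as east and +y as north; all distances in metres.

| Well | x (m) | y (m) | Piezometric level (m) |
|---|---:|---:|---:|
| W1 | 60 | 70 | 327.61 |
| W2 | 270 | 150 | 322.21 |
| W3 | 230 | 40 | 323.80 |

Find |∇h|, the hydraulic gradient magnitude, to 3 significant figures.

0.0242

Differences from W1: to W2 (Δx, Δy, Δh) = (210, 80, -5.40); to W3 = (170, -30, -3.81).
Determinant of the coordinate differences = 210·(-30) − 170·80 = -19900.
∂h/∂x = [(-5.40)·(-30) − (-3.81)·80] / -19900 = -0.02346
∂h/∂y = [210·(-3.81) − 170·(-5.40)] / -19900 = -0.005925
|∇h| = √(-0.02346² + -0.005925²) = 0.0242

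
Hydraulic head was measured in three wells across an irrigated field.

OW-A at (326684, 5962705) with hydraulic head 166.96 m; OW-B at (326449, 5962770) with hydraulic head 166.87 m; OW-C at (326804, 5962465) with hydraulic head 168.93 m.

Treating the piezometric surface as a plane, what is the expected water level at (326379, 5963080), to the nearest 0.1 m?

164.1 m

Taking OW-A as reference: OW-B−OW-A = (-235, 65, -0.09); OW-C−OW-A = (120, -240, +1.97).
Solve a·Δx + b·Δy = Δh: det = (-235)·(-240) − 120·65 = 48600.
∂h/∂x = [(-0.09)·(-240) − (+1.97)·65] / 48600 = -0.002190
∂h/∂y = [(-235)·(+1.97) − 120·(-0.09)] / 48600 = -0.009303
h(326379, 5963080) = 166.96 + (-0.002190)·(-305) + (-0.009303)·(375) = 166.96 +0.668 -3.489 = 164.139 m.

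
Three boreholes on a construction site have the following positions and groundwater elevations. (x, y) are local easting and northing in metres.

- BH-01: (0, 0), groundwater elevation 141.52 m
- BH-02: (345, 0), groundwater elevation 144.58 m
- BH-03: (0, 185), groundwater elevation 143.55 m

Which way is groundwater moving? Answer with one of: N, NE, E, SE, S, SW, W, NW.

∂h/∂x = (144.58 − 141.52) / (345 − 0) = +0.008870
∂h/∂y = (143.55 − 141.52) / (185 − 0) = +0.01097
Flow = −∇h = (-0.008870 east, -0.01097 north), which points southwest.

SW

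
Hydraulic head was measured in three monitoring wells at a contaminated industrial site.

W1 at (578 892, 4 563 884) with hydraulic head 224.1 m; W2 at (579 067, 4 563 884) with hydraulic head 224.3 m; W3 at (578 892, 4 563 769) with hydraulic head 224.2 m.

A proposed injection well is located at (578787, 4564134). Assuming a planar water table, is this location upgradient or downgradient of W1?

∂h/∂x = (224.3 − 224.1) / (579067 − 578892) = +0.001143
∂h/∂y = (224.2 − 224.1) / (4563769 − 4563884) = -0.0008696
Head at (578787, 4564134) = 224.1 + (+0.001143)·(-105) + (-0.0008696)·(250) = 223.76 m.
That is lower than the 224.1 m at W1, so the point is downgradient.

downgradient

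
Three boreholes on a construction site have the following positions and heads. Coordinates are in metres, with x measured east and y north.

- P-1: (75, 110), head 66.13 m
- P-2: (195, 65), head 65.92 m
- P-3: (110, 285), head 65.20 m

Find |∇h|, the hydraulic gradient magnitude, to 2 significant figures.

Differences from P-1: to P-2 (Δx, Δy, Δh) = (120, -45, -0.21); to P-3 = (35, 175, -0.93).
Determinant of the coordinate differences = 120·175 − 35·(-45) = 22575.
∂h/∂x = [(-0.21)·175 − (-0.93)·(-45)] / 22575 = -0.003482
∂h/∂y = [120·(-0.93) − 35·(-0.21)] / 22575 = -0.004618
|∇h| = √(-0.003482² + -0.004618²) = 0.005784

0.0058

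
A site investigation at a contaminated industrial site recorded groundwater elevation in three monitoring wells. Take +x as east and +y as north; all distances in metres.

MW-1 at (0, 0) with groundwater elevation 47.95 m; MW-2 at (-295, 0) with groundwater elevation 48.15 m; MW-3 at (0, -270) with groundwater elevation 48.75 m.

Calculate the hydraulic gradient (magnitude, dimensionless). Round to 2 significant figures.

∂h/∂x = (48.15 − 47.95) / (-295 − 0) = -0.0006780
∂h/∂y = (48.75 − 47.95) / (-270 − 0) = -0.002963
|∇h| = √(-0.0006780² + -0.002963²) = 0.00304

0.0030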